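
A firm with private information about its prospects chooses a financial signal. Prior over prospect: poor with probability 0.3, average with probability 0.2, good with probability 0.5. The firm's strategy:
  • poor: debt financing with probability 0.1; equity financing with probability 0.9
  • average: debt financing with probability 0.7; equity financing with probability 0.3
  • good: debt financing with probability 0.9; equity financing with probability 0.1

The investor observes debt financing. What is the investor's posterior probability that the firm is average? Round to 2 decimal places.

Apply Bayes' rule using the sender's strategy as the likelihood.
P(debt financing) = 0.3·0.1 + 0.2·0.7 + 0.5·0.9 = 0.62
P(average | debt financing) = (0.2·0.7) / 0.62 = 0.14 / 0.62 = 0.225806

0.23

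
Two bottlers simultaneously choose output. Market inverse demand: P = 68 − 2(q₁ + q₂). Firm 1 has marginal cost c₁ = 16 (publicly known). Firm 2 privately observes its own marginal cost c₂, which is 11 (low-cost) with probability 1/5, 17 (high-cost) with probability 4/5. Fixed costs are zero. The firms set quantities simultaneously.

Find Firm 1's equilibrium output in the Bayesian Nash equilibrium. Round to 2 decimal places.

8.63

Firm 2 with cost c maximizes (68 − 2(q₁+q₂) − c)·q₂, giving q₂(c) = (68 − c − 2q₁)/4.
E[c₂] = 1/5·11 + 4/5·17 = 15.8
Firm 1's FOC against E[q₂] yields q₁ = (68 − 2·16 + E[c₂])/6 = (68 − 32 + 15.8)/6 = 8.63333.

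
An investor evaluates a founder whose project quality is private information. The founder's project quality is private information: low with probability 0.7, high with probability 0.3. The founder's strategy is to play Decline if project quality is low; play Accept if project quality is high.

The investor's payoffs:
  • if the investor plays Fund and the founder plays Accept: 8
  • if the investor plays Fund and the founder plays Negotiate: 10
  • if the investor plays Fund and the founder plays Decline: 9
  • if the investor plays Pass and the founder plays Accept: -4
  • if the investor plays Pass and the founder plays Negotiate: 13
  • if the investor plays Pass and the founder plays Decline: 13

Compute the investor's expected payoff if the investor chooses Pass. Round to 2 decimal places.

7.90

E[Pass] = 0.7·13 + 0.3·(-4) = 9.1 + (-1.2) = 7.9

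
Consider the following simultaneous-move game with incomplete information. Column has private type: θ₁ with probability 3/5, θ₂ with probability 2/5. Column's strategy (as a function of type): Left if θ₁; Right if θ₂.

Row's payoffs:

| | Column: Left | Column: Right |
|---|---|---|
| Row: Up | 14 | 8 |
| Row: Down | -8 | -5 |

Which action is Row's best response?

Up

E[Up] = 3/5·(14) + 2/5·(8) = 58/5
E[Down] = 3/5·(-8) + 2/5·(-5) = -34/5
Best response: Up (58/5 is the largest).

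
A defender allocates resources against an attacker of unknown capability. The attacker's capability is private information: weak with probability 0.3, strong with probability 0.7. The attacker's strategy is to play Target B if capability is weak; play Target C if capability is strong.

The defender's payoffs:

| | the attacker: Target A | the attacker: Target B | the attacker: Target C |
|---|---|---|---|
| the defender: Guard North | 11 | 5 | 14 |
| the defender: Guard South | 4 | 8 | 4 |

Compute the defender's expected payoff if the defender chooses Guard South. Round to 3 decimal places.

5.200

E[Guard South] = 0.3·8 + 0.7·4 = 2.4 + 2.8 = 5.2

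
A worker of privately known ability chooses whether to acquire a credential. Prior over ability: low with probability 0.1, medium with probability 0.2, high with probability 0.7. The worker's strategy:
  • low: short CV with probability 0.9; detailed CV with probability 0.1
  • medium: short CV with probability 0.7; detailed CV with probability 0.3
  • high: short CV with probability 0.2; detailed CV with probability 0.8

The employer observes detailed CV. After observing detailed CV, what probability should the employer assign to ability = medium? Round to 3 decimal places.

P(detailed CV) = 0.1·0.1 + 0.2·0.3 + 0.7·0.8 = 0.63
P(medium | detailed CV) = (0.2·0.3) / 0.63 = 0.06 / 0.63 = 0.0952381

0.095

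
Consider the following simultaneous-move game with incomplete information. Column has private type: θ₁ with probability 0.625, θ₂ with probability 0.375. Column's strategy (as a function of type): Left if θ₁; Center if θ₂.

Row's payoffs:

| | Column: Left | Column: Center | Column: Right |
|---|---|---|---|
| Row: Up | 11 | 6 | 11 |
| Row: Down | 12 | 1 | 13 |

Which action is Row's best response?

E[Up] = 0.625·(11) + 0.375·(6) = 9.125
E[Down] = 0.625·(12) + 0.375·(1) = 7.875
Best response: Up (9.125 is the largest).

Up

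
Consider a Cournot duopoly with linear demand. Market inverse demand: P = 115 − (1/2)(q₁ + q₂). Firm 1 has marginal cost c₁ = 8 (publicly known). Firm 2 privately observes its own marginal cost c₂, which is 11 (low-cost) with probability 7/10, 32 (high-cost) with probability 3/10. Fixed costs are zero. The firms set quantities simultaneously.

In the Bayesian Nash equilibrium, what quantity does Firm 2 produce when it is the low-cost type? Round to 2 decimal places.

65.23

Type-c best response for Firm 2: q₂(c) = (115 − c) − q₁/2.
Firm 1 maximizes expected profit; its first-order condition is 115 − q₁ − (1/2)E[q₂] − 8 = 0.
Substituting E[q₂] and solving: E[c₂] = 17.3, so q₁ = (115 − 2·8 + 17.3)/(3/2) = 77.5333.
q₂(low-cost) = (115 − 11 − (1/2)·77.5333) = 65.2333.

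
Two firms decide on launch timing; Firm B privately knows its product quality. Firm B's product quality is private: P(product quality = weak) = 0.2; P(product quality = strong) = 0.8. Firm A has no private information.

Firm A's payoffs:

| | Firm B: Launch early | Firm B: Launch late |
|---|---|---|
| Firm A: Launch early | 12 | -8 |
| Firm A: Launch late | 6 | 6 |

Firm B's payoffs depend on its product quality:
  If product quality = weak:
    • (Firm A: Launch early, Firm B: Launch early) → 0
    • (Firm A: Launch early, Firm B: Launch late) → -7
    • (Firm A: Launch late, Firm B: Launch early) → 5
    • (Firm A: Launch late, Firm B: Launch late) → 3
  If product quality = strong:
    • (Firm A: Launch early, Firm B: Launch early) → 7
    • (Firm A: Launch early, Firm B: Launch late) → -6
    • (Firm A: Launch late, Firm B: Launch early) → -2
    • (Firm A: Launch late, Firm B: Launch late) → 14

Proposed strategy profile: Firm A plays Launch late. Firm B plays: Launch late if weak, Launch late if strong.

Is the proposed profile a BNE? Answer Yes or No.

No

Firm A plays Launch late: E[Launch late] = 0.2·(6) + 0.8·(6) = 6; E[Launch early] = -8. Best-responding. ✓
Firm B (product quality weak), facing Launch late: Launch early gives 5, Launch late gives 3. Proposed Launch late is not best — profitable deviation exists. ✗
Firm B (product quality strong), facing Launch late: Launch early gives -2, Launch late gives 14. Proposed Launch late is best. ✓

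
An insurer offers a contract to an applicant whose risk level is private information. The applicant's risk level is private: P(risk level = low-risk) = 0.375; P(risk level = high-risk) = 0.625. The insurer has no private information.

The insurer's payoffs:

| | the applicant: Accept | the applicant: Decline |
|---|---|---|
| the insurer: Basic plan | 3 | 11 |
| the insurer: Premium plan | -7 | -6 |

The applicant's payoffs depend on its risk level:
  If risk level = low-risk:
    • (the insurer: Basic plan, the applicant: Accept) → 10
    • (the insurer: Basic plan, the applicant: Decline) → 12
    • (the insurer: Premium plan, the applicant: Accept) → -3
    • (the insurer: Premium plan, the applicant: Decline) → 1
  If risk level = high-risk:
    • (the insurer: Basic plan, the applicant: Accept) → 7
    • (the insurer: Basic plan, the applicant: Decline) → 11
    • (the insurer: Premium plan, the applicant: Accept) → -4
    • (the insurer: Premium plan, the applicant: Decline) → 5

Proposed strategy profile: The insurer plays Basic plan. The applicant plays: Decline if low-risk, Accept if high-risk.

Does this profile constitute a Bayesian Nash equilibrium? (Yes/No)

No

The insurer plays Basic plan: E[Basic plan] = 0.375·(11) + 0.625·(3) = 6; E[Premium plan] = -6.625. Best-responding. ✓
The applicant (risk level low-risk), facing Basic plan: Accept gives 10, Decline gives 12. Proposed Decline is best. ✓
The applicant (risk level high-risk), facing Basic plan: Accept gives 7, Decline gives 11. Proposed Accept is not best — profitable deviation exists. ✗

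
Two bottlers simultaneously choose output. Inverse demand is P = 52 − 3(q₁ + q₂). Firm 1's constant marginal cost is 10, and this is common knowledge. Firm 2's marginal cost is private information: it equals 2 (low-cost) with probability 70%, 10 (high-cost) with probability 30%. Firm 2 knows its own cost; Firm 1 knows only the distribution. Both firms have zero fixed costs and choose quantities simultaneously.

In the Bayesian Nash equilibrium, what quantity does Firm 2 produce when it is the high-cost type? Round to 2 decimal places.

4.98

Type-c best response for Firm 2: q₂(c) = (52 − c)/6 − q₁/2.
Firm 1 maximizes expected profit; its first-order condition is 52 − 6q₁ − 3E[q₂] − 10 = 0.
Substituting E[q₂] and solving: E[c₂] = 4.4, so q₁ = (52 − 2·10 + 4.4)/9 = 4.04444.
q₂(high-cost) = (52 − 10 − 3·4.04444)/6 = 4.97778.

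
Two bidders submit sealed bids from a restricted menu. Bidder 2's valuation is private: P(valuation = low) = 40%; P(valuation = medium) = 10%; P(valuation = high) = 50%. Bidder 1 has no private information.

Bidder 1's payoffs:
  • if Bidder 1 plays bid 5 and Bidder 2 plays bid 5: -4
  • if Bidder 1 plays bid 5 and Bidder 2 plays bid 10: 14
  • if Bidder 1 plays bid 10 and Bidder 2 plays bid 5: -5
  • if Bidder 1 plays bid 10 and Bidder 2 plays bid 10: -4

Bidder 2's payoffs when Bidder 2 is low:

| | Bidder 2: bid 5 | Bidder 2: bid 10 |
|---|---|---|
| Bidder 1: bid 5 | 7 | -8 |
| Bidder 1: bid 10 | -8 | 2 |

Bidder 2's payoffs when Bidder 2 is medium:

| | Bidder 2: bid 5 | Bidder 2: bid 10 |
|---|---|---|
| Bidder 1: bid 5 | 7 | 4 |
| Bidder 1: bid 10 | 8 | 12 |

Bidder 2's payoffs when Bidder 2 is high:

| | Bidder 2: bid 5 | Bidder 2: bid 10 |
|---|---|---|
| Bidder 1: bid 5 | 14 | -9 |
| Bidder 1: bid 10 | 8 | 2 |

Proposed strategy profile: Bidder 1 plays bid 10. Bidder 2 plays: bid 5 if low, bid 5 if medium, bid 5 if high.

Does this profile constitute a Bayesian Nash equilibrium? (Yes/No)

No

Bidder 1 plays bid 10: E[bid 10] = 0.4·(-5) + 0.1·(-5) + 0.5·(-5) = -5; E[bid 5] = -4. Not best-responding. ✗
Bidder 2 (valuation low), facing bid 10: bid 5 gives -8, bid 10 gives 2. Proposed bid 5 is not best — profitable deviation exists. ✗
Bidder 2 (valuation medium), facing bid 10: bid 5 gives 8, bid 10 gives 12. Proposed bid 5 is not best — profitable deviation exists. ✗
Bidder 2 (valuation high), facing bid 10: bid 5 gives 8, bid 10 gives 2. Proposed bid 5 is best. ✓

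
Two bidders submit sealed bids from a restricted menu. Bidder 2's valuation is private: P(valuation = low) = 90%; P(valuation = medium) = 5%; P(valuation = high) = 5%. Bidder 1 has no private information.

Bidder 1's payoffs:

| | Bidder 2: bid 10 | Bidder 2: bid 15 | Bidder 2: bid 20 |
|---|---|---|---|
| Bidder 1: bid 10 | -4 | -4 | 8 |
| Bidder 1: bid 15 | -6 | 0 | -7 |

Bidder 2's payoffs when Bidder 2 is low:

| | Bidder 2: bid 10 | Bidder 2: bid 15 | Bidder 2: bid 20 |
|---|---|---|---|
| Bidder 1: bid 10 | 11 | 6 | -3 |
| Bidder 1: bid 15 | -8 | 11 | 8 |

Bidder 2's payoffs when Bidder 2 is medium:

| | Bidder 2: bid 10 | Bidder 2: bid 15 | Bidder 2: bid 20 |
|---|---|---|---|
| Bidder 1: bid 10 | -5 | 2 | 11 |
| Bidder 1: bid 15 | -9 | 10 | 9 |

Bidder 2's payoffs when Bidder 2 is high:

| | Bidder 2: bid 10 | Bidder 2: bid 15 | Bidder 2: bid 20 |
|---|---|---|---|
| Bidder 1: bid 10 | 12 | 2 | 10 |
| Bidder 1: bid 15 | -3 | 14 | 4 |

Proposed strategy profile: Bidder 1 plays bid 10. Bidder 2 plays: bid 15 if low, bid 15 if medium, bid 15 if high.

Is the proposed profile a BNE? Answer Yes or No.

No

Bidder 1 plays bid 10: E[bid 10] = 0.9·(-4) + 0.05·(-4) + 0.05·(-4) = -4; E[bid 15] = 0. Not best-responding. ✗
Bidder 2 (valuation low), facing bid 10: bid 10 gives 11, bid 15 gives 6, bid 20 gives -3. Proposed bid 15 is not best — profitable deviation exists. ✗
Bidder 2 (valuation medium), facing bid 10: bid 10 gives -5, bid 15 gives 2, bid 20 gives 11. Proposed bid 15 is not best — profitable deviation exists. ✗
Bidder 2 (valuation high), facing bid 10: bid 10 gives 12, bid 15 gives 2, bid 20 gives 10. Proposed bid 15 is not best — profitable deviation exists. ✗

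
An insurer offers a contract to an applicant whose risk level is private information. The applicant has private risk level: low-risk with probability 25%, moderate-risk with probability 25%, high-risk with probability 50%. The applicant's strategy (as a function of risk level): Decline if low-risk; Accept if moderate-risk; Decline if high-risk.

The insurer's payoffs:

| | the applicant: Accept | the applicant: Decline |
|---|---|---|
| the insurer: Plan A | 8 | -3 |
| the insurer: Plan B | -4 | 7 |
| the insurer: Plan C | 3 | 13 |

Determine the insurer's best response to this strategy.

Plan C

E[Plan A] = 0.25·(-3) + 0.25·(8) + 0.5·(-3) = -0.25
E[Plan B] = 0.25·(7) + 0.25·(-4) + 0.5·(7) = 4.25
E[Plan C] = 0.25·(13) + 0.25·(3) + 0.5·(13) = 10.5
Best response: Plan C (10.5 is the largest).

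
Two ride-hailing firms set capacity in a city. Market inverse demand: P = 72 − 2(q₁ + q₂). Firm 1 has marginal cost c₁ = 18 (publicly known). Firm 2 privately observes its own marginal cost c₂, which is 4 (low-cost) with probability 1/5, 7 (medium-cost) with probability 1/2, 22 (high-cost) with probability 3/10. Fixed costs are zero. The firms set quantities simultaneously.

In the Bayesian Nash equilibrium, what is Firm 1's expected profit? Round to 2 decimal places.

122.20

Each type of Firm 2 best-responds to q₁; Firm 1 best-responds to the expected q₂ over Firm 2's types.
Firm 2 with cost c maximizes (72 − 2(q₁+q₂) − c)·q₂, giving q₂(c) = (72 − c − 2q₁)/4.
E[c₂] = 1/5·4 + 1/2·7 + 3/10·22 = 10.9
Firm 1's FOC against E[q₂] yields q₁ = (72 − 2·18 + E[c₂])/6 = (72 − 36 + 10.9)/6 = 7.81667.
E[P] = 72 − 2·(q₁ + E[q₂]) = 33.6333; Firm 1's expected profit = (E[P] − 18)·q₁ = (33.6333 − 18)·7.81667 = 122.201.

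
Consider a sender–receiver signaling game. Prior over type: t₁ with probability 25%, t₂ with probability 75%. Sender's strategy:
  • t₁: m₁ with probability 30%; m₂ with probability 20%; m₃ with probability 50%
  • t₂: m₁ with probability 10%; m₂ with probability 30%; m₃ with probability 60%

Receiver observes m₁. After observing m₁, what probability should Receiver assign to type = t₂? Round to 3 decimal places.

Apply Bayes' rule using the sender's strategy as the likelihood.
P(m₁) = 0.25·0.3 + 0.75·0.1 = 0.15
P(t₂ | m₁) = (0.75·0.1) / 0.15 = 0.075 / 0.15 = 0.5

0.500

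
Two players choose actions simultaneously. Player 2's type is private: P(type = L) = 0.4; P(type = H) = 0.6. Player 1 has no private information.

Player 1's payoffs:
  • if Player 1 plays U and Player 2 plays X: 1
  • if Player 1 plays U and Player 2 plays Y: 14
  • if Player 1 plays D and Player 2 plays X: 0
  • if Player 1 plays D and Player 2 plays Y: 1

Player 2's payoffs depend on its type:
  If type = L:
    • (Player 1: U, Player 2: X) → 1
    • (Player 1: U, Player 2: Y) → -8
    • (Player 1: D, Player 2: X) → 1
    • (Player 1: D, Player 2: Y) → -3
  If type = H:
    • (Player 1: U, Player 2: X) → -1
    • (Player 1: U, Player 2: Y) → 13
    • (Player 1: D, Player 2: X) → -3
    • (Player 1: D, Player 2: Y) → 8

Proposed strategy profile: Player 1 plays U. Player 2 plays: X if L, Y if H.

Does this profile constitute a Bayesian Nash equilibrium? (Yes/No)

Yes

Player 1 plays U: E[U] = 0.4·(1) + 0.6·(14) = 8.8; E[D] = 0.6. Best-responding. ✓
Player 2 (type L), facing U: X gives 1, Y gives -8. Proposed X is best. ✓
Player 2 (type H), facing U: X gives -1, Y gives 13. Proposed Y is best. ✓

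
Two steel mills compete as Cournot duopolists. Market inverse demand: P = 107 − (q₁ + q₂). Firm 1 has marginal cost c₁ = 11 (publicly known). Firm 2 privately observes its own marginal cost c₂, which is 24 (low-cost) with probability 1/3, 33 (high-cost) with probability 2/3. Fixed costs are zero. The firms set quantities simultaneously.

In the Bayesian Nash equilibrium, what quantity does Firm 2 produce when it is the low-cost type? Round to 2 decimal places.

Type-c best response for Firm 2: q₂(c) = (107 − c)/2 − q₁/2.
Firm 1 maximizes expected profit; its first-order condition is 107 − 2q₁ − E[q₂] − 11 = 0.
Substituting E[q₂] and solving: E[c₂] = 30, so q₁ = (107 − 2·11 + 30)/3 = 38.3333.
q₂(low-cost) = (107 − 24 − 38.3333)/2 = 22.3333.

22.33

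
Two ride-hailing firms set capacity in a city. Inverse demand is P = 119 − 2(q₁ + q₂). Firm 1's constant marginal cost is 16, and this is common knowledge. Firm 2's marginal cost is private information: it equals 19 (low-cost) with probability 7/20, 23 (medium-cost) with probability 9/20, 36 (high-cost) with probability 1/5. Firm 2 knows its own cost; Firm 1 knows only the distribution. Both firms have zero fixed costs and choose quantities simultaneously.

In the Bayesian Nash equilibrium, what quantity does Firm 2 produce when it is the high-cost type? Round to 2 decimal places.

11.48

Type-c best response for Firm 2: q₂(c) = (119 − c)/4 − q₁/2.
Firm 1 maximizes expected profit; its first-order condition is 119 − 4q₁ − 2E[q₂] − 16 = 0.
Substituting E[q₂] and solving: E[c₂] = 24.2, so q₁ = (119 − 2·16 + 24.2)/6 = 18.5333.
q₂(high-cost) = (119 − 36 − 2·18.5333)/4 = 11.4833.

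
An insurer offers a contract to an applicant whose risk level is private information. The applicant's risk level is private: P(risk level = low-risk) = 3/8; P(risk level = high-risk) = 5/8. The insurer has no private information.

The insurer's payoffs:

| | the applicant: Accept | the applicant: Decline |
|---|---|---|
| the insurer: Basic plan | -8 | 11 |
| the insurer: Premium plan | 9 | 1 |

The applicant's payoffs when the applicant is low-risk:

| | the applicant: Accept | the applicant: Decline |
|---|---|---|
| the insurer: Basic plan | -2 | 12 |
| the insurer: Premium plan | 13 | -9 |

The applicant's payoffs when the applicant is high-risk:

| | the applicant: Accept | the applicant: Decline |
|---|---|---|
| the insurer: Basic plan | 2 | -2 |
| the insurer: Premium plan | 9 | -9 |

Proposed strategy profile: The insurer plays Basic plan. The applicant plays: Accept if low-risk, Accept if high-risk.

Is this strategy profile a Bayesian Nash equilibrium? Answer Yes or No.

A profile is a BNE iff every type of every player is best-responding given beliefs about the other side.
The insurer plays Basic plan: E[Basic plan] = 3/8·(-8) + 5/8·(-8) = -8; E[Premium plan] = 9. Not best-responding. ✗
The applicant (risk level low-risk), facing Basic plan: Accept gives -2, Decline gives 12. Proposed Accept is not best — profitable deviation exists. ✗
The applicant (risk level high-risk), facing Basic plan: Accept gives 2, Decline gives -2. Proposed Accept is best. ✓

No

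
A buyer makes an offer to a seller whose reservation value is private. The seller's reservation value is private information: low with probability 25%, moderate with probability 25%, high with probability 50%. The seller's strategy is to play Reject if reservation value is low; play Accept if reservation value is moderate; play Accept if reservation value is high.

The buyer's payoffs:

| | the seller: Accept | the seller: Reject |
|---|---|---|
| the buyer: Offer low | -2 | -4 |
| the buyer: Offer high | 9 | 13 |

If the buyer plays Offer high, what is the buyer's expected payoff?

10

E[Offer high] = 0.25·13 + 0.25·9 + 0.5·9 = 3.25 + 2.25 + 4.5 = 10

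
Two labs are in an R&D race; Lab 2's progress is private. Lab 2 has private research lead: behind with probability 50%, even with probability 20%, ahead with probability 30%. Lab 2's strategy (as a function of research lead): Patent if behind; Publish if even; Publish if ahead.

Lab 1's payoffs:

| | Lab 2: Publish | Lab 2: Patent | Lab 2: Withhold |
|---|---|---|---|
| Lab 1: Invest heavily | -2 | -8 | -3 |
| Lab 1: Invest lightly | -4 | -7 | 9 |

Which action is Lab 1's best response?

Invest heavily

Compute Lab 1's expected payoff for each action, taking the expectation over Lab 2's type.
E[Invest heavily] = 0.5·(-8) + 0.2·(-2) + 0.3·(-2) = -5
E[Invest lightly] = 0.5·(-7) + 0.2·(-4) + 0.3·(-4) = -5.5
Best response: Invest heavily (-5 is the largest).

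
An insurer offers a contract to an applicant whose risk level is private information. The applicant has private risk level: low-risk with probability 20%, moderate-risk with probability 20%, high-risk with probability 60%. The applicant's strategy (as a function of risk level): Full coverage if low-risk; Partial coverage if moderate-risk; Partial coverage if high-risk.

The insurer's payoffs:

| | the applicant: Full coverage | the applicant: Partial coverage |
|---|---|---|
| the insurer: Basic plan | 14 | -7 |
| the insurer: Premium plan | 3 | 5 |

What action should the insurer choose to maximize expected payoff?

Compute the insurer's expected payoff for each action, taking the expectation over the applicant's type.
E[Basic plan] = 0.2·(14) + 0.2·(-7) + 0.6·(-7) = -2.8
E[Premium plan] = 0.2·(3) + 0.2·(5) + 0.6·(5) = 4.6
Best response: Premium plan (4.6 is the largest).

Premium plan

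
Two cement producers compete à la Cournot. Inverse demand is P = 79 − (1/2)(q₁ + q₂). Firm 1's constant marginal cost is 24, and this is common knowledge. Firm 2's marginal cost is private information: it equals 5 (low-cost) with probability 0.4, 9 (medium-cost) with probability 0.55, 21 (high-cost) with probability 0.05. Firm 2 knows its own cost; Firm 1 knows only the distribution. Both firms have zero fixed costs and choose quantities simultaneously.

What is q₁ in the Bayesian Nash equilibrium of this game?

26

Firm 2 with cost c maximizes (79 − (1/2)(q₁+q₂) − c)·q₂, giving q₂(c) = (79 − c − (1/2)q₁).
E[c₂] = 0.4·5 + 0.55·9 + 0.05·21 = 8
Firm 1's FOC against E[q₂] yields q₁ = (79 − 2·24 + E[c₂])/(3/2) = (79 − 48 + 8)/(3/2) = 26.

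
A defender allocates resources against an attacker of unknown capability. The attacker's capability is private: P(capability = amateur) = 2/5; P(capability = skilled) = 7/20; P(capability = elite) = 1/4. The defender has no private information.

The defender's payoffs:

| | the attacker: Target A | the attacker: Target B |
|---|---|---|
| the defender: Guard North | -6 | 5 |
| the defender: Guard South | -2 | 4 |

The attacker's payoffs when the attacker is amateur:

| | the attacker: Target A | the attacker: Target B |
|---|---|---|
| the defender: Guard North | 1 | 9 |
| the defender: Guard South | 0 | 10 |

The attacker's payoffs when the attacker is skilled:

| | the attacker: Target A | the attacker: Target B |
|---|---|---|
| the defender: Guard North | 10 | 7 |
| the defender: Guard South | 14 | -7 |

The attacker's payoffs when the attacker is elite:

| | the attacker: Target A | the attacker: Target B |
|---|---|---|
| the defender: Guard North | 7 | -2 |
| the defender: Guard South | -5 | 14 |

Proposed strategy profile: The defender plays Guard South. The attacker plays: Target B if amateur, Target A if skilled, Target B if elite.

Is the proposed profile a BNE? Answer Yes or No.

Yes

A profile is a BNE iff every type of every player is best-responding given beliefs about the other side.
The defender plays Guard South: E[Guard South] = 2/5·(4) + 7/20·(-2) + 1/4·(4) = 19/10; E[Guard North] = 23/20. Best-responding. ✓
The attacker (capability amateur), facing Guard South: Target A gives 0, Target B gives 10. Proposed Target B is best. ✓
The attacker (capability skilled), facing Guard South: Target A gives 14, Target B gives -7. Proposed Target A is best. ✓
The attacker (capability elite), facing Guard South: Target A gives -5, Target B gives 14. Proposed Target B is best. ✓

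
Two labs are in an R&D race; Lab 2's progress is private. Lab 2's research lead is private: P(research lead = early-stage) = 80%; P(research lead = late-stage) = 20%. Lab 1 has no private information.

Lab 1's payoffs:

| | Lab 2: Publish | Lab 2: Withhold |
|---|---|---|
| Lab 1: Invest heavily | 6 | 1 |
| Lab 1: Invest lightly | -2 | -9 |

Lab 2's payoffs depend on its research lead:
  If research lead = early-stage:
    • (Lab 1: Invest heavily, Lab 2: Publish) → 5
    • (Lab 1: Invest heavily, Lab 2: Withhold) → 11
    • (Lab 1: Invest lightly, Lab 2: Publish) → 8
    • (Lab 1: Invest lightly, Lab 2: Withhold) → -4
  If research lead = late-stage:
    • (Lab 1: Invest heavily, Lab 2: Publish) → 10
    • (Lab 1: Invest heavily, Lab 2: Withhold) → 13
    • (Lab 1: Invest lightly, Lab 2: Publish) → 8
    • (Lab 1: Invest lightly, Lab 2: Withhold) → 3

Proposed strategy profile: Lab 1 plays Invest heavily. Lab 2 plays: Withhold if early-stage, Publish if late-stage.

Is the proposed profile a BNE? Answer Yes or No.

No

Lab 1 plays Invest heavily: E[Invest heavily] = 0.8·(1) + 0.2·(6) = 2; E[Invest lightly] = -7.6. Best-responding. ✓
Lab 2 (research lead early-stage), facing Invest heavily: Publish gives 5, Withhold gives 11. Proposed Withhold is best. ✓
Lab 2 (research lead late-stage), facing Invest heavily: Publish gives 10, Withhold gives 13. Proposed Publish is not best — profitable deviation exists. ✗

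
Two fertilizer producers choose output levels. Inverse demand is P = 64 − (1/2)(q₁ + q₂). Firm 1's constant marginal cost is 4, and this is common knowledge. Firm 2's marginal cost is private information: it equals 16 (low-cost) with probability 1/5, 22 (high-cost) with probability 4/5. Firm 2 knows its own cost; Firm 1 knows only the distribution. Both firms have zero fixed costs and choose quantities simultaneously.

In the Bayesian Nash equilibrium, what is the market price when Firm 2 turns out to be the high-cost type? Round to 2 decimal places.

Type-c best response for Firm 2: q₂(c) = (64 − c) − q₁/2.
Firm 1 maximizes expected profit; its first-order condition is 64 − q₁ − (1/2)E[q₂] − 4 = 0.
Substituting E[q₂] and solving: E[c₂] = 20.8, so q₁ = (64 − 2·4 + 20.8)/(3/2) = 51.2.
q₂(high-cost) = 16.4, so P = 64 − (1/2)·(51.2 + 16.4) = 30.2.

30.20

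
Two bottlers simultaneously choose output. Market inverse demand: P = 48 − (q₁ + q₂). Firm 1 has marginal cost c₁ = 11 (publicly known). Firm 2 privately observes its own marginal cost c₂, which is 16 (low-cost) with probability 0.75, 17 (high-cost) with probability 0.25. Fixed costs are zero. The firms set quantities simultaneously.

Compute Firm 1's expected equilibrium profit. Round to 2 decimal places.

198.34

Firm 2 with cost c maximizes (48 − (q₁+q₂) − c)·q₂, giving q₂(c) = (48 − c − q₁)/2.
E[c₂] = 0.75·16 + 0.25·17 = 16.25
Firm 1's FOC against E[q₂] yields q₁ = (48 − 2·11 + E[c₂])/3 = (48 − 22 + 16.25)/3 = 14.0833.
E[P] = 48 − (q₁ + E[q₂]) = 25.0833; Firm 1's expected profit = (E[P] − 11)·q₁ = (25.0833 − 11)·14.0833 = 198.34.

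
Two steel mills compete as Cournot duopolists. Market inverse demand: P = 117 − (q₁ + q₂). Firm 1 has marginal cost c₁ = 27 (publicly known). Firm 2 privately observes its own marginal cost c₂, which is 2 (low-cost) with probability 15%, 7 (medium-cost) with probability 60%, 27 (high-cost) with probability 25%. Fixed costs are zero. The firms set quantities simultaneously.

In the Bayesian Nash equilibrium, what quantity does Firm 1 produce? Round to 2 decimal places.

24.75

Type-c best response for Firm 2: q₂(c) = (117 − c)/2 − q₁/2.
Firm 1 maximizes expected profit; its first-order condition is 117 − 2q₁ − E[q₂] − 27 = 0.
Substituting E[q₂] and solving: E[c₂] = 11.25, so q₁ = (117 − 2·27 + 11.25)/3 = 24.75.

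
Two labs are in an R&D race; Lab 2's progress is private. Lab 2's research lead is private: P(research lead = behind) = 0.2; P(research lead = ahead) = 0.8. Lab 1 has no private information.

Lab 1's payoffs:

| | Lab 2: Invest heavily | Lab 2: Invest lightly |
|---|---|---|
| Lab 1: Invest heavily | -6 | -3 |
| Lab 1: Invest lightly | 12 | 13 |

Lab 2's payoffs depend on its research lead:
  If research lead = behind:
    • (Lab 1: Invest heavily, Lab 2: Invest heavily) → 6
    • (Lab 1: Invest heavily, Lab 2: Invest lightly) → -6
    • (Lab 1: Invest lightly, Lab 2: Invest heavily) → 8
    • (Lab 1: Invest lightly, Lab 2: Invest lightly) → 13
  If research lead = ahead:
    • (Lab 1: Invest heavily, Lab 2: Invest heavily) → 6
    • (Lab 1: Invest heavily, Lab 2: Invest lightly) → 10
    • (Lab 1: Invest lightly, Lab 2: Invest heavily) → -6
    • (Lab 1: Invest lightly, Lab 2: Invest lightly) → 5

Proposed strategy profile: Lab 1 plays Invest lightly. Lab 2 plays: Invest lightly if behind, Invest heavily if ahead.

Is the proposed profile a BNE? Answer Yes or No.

No

A profile is a BNE iff every type of every player is best-responding given beliefs about the other side.
Lab 1 plays Invest lightly: E[Invest lightly] = 0.2·(13) + 0.8·(12) = 12.2; E[Invest heavily] = -5.4. Best-responding. ✓
Lab 2 (research lead behind), facing Invest lightly: Invest heavily gives 8, Invest lightly gives 13. Proposed Invest lightly is best. ✓
Lab 2 (research lead ahead), facing Invest lightly: Invest heavily gives -6, Invest lightly gives 5. Proposed Invest heavily is not best — profitable deviation exists. ✗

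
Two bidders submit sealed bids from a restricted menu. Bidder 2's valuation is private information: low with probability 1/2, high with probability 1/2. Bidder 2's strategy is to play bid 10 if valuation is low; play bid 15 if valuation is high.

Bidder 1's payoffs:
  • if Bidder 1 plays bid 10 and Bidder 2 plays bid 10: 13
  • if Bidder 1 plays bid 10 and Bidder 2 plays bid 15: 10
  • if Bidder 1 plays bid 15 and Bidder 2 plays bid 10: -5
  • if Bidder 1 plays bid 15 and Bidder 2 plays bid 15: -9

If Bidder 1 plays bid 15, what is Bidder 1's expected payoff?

-7

E[bid 15] = 1/2·(-5) + 1/2·(-9) = (-5/2) + (-9/2) = -7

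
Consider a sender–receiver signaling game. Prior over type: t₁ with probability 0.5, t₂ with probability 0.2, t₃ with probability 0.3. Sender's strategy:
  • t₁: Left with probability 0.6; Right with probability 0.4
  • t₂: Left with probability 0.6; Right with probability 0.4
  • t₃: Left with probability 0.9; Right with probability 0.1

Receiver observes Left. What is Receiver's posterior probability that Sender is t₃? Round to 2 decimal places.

0.39

P(Left) = 0.5·0.6 + 0.2·0.6 + 0.3·0.9 = 0.69
P(t₃ | Left) = (0.3·0.9) / 0.69 = 0.27 / 0.69 = 0.391304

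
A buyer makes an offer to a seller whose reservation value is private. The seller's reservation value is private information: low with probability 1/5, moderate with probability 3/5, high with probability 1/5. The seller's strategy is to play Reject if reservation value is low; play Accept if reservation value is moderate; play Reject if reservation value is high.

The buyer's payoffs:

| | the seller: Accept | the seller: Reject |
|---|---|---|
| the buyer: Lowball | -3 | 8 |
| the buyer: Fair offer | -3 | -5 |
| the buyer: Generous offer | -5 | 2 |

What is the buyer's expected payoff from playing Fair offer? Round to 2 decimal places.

-3.80

E[Fair offer] = 1/5·(-5) + 3/5·(-3) + 1/5·(-5) = (-1) + (-9/5) + (-1) = -19/5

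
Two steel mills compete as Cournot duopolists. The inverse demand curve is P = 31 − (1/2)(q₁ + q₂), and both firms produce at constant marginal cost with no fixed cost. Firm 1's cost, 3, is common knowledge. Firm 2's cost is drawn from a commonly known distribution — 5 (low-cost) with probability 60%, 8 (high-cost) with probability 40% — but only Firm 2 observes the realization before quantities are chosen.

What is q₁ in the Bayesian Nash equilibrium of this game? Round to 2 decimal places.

Firm 2 with cost c maximizes (31 − (1/2)(q₁+q₂) − c)·q₂, giving q₂(c) = (31 − c − (1/2)q₁).
E[c₂] = 0.6·5 + 0.4·8 = 6.2
Firm 1's FOC against E[q₂] yields q₁ = (31 − 2·3 + E[c₂])/(3/2) = (31 − 6 + 6.2)/(3/2) = 20.8.

20.80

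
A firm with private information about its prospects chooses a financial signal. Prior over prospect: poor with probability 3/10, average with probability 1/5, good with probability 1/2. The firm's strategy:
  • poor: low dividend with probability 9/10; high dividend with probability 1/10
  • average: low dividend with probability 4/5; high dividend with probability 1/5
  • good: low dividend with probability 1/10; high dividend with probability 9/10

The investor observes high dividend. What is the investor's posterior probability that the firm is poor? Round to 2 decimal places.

Apply Bayes' rule using the sender's strategy as the likelihood.
P(high dividend) = (3/10)·(1/10) + (1/5)·(1/5) + (1/2)·(9/10) = 13/25
P(poor | high dividend) = ((3/10)·(1/10)) / (13/25) = (3/100) / (13/25) = 3/52

0.06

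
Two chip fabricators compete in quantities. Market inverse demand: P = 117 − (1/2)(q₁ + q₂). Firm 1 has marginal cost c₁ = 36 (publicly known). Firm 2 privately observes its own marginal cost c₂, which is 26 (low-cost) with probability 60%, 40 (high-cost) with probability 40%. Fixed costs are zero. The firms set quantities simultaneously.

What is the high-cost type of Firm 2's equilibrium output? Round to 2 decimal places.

Type-c best response for Firm 2: q₂(c) = (117 − c) − q₁/2.
Firm 1 maximizes expected profit; its first-order condition is 117 − q₁ − (1/2)E[q₂] − 36 = 0.
Substituting E[q₂] and solving: E[c₂] = 31.6, so q₁ = (117 − 2·36 + 31.6)/(3/2) = 51.0667.
q₂(high-cost) = (117 − 40 − (1/2)·51.0667) = 51.4667.

51.47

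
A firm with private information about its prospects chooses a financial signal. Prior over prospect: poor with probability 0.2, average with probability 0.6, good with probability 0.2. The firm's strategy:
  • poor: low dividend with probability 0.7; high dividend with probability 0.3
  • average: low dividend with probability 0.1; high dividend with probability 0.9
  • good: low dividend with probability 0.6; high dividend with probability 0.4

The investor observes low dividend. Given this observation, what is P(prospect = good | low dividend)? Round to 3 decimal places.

P(low dividend) = 0.2·0.7 + 0.6·0.1 + 0.2·0.6 = 0.32
P(good | low dividend) = (0.2·0.6) / 0.32 = 0.12 / 0.32 = 0.375

0.375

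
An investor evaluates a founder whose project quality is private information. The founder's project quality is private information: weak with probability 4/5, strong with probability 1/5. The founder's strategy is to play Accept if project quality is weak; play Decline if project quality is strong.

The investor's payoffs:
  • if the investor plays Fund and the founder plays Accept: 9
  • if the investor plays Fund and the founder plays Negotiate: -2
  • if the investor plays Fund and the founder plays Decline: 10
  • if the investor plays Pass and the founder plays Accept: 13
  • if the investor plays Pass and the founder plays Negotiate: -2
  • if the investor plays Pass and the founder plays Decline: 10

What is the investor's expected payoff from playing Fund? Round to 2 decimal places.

E[Fund] = 4/5·9 + 1/5·10 = 36/5 + 2 = 46/5

9.20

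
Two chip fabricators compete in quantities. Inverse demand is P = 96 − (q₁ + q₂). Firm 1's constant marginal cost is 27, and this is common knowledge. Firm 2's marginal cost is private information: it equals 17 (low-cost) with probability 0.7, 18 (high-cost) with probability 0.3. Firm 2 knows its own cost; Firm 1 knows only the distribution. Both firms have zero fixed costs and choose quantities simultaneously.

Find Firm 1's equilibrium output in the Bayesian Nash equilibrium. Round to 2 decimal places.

Firm 2 with cost c maximizes (96 − (q₁+q₂) − c)·q₂, giving q₂(c) = (96 − c − q₁)/2.
E[c₂] = 0.7·17 + 0.3·18 = 17.3
Firm 1's FOC against E[q₂] yields q₁ = (96 − 2·27 + E[c₂])/3 = (96 − 54 + 17.3)/3 = 19.7667.

19.77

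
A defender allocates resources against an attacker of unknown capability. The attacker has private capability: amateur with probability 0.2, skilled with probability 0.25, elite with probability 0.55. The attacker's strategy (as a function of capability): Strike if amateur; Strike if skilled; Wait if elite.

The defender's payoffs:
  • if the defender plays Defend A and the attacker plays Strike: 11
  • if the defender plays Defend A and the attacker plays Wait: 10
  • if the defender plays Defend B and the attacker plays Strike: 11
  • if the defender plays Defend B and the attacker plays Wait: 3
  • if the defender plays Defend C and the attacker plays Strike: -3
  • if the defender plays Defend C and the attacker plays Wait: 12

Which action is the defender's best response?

E[Defend A] = 0.2·(11) + 0.25·(11) + 0.55·(10) = 10.45
E[Defend B] = 0.2·(11) + 0.25·(11) + 0.55·(3) = 6.6
E[Defend C] = 0.2·(-3) + 0.25·(-3) + 0.55·(12) = 5.25
Best response: Defend A (10.45 is the largest).

Defend A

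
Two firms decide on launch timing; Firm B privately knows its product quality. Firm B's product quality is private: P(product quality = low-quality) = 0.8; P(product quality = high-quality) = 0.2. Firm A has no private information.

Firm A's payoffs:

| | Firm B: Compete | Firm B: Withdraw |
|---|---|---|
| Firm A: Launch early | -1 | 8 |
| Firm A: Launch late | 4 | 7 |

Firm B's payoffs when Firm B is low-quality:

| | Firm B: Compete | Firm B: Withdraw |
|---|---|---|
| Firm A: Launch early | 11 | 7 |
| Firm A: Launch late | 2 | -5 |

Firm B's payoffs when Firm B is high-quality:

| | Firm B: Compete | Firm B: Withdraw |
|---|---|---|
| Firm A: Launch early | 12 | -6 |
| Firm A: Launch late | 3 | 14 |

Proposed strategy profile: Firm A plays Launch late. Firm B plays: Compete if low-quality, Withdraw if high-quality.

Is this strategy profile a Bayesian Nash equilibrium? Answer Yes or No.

A profile is a BNE iff every type of every player is best-responding given beliefs about the other side.
Firm A plays Launch late: E[Launch late] = 0.8·(4) + 0.2·(7) = 4.6; E[Launch early] = 0.8. Best-responding. ✓
Firm B (product quality low-quality), facing Launch late: Compete gives 2, Withdraw gives -5. Proposed Compete is best. ✓
Firm B (product quality high-quality), facing Launch late: Compete gives 3, Withdraw gives 14. Proposed Withdraw is best. ✓

Yes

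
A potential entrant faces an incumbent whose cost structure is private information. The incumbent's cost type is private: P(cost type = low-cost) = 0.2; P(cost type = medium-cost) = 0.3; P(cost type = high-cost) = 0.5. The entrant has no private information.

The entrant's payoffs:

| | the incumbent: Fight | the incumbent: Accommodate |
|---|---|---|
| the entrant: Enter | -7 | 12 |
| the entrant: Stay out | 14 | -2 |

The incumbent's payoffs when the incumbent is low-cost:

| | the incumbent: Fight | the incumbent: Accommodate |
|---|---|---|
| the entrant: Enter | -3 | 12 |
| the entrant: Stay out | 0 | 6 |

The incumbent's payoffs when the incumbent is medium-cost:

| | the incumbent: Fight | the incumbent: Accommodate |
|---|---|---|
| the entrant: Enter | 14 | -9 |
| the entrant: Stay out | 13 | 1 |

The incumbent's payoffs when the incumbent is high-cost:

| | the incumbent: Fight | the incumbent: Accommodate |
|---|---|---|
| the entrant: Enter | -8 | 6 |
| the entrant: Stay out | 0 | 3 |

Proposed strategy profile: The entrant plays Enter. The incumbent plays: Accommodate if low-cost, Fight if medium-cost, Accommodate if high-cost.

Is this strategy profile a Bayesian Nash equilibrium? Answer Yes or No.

The entrant plays Enter: E[Enter] = 0.2·(12) + 0.3·(-7) + 0.5·(12) = 6.3; E[Stay out] = 2.8. Best-responding. ✓
The incumbent (cost type low-cost), facing Enter: Fight gives -3, Accommodate gives 12. Proposed Accommodate is best. ✓
The incumbent (cost type medium-cost), facing Enter: Fight gives 14, Accommodate gives -9. Proposed Fight is best. ✓
The incumbent (cost type high-cost), facing Enter: Fight gives -8, Accommodate gives 6. Proposed Accommodate is best. ✓

Yes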